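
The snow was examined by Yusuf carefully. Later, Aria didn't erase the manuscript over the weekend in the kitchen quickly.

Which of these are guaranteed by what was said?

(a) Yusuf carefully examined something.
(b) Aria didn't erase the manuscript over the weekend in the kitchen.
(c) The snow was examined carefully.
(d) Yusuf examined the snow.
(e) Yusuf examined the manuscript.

(a) Entailed — generalizing the patient leaves a sub-description the original still satisfies.
(b) Not entailed — dropping 'quickly' under negation is not valid — the original leaves open that Aria erased the manuscript some other way.
(c) Entailed — generalizing the agent leaves a sub-description the original still satisfies.
(d) Entailed — this follows by dropping conjuncts from the examining event's description.
(e) Not entailed — Yusuf examined the snow, not the manuscript; the manuscript belongs to the erasing event.

(a), (c), (d)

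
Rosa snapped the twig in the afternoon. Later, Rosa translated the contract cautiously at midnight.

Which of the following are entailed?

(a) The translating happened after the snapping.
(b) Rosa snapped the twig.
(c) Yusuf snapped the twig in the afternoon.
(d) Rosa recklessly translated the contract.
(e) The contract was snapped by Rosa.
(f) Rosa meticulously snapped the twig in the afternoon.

(a) Entailed — the narrative places the snapping before the translating.
(b) Entailed — this follows by dropping conjuncts from the snapping event's description.
(c) Not entailed — the passage has Rosa snapping the twig, not Yusuf.
(d) Not entailed — 'recklessly' adds a manner not in (and inconsistent with) the original.
(e) Not entailed — Rosa snapped the twig, not the contract; the contract belongs to the translating event.
(f) Not entailed — 'meticulously' adds information not in the original event.

(a), (b)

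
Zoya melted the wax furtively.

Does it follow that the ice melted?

no

Nothing is said about any ice; only the wax is affected.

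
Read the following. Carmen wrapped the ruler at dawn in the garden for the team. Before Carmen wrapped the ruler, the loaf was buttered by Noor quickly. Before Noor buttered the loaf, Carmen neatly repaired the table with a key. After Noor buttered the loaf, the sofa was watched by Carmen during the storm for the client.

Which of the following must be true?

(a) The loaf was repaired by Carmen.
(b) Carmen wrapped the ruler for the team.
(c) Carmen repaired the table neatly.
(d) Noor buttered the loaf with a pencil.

(a) Not entailed — Carmen repaired the table, not the loaf; the loaf belongs to the buttering event.
(b) Entailed — the original entails any weakening of itself; this just drops 'in the garden', 'at dawn'.
(c) Entailed — this follows by dropping conjuncts from the repairing event's description.
(d) Not entailed — 'with a pencil' adds information not in the original event.

(b), (c)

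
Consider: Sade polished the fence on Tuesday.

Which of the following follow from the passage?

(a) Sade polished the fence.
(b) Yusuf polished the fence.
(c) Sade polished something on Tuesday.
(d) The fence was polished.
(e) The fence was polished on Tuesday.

(a), (c), (d), (e)

(a) Entailed — dropping 'on Tuesday' leaves a sub-description the original still satisfies.
(b) Not entailed — the passage has Sade polishing the fence, not Yusuf.
(c) Entailed — the original entails any weakening of itself; this just generalizes the patient.
(d) Entailed — every conjunct here is already in the original polishing event.
(e) Entailed — this follows by dropping conjuncts from the polishing event's description.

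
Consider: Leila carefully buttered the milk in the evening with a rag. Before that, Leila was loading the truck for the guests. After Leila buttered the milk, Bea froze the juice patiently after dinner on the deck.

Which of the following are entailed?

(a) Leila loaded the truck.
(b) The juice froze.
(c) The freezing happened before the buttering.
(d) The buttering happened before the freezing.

(b), (d)

(a) Not entailed — 'was loading' is progressive on an accomplishment; it does not entail the completed 'loaded'.
(b) Entailed — 'Bea froze the juice' is causative; it entails the inchoative 'the juice froze'.
(c) Not entailed — the narrative places the buttering before the freezing, not after.
(d) Entailed — the narrative places the buttering before the freezing.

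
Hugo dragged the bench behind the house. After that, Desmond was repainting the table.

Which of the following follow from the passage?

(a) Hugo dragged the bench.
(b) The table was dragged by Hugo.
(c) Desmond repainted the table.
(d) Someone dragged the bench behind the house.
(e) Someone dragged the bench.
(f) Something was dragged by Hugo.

(a) Entailed — the original entails any weakening of itself; this just drops 'behind the house'.
(b) Not entailed — Hugo dragged the bench, not the table; the table belongs to the repainting event.
(c) Not entailed — 'was repainting' is progressive on an accomplishment; it does not entail the completed 'repainted'.
(d) Entailed — this follows by dropping conjuncts from the dragging event's description.
(e) Entailed — this follows by dropping conjuncts from the dragging event's description.
(f) Entailed — every conjunct here is already in the original dragging event.

(a), (d), (e), (f)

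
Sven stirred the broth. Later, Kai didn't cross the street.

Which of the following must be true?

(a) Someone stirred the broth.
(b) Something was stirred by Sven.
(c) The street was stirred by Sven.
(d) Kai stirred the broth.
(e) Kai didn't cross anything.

(a) Entailed — every conjunct here is already in the original stirring event.
(b) Entailed — every conjunct here is already in the original stirring event.
(c) Not entailed — Sven stirred the broth, not the street; the street belongs to the crossing event.
(d) Not entailed — the passage has Sven stirring the broth, not Kai.
(e) Not entailed — the original only denies this specific event; Kai may have crossed something else.

(a), (b)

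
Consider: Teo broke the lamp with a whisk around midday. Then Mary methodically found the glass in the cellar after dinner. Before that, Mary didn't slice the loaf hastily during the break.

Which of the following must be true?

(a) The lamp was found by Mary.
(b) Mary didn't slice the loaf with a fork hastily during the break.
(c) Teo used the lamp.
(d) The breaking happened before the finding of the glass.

(b), (d)

(a) Not entailed — Mary found the glass, not the lamp; the lamp belongs to the breaking event.
(b) Entailed — under negation, adding a further restriction is entailed: if no such slicing event occurred, none occurred with a fork either.
(c) Not entailed — the lamp is the patient, not an instrument — Teo used a whisk.
(d) Entailed — the narrative places the breaking before the finding.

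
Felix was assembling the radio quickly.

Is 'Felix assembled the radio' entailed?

no

'was assembling' is progressive; for an accomplishment like 'assemble the radio', it doesn't entail completion.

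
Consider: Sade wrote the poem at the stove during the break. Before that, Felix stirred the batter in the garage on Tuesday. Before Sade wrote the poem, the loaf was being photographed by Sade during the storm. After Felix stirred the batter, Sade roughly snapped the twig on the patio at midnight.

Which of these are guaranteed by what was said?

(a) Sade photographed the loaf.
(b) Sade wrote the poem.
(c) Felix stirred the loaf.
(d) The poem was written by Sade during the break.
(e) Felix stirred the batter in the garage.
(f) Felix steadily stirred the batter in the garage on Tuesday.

(a) Not entailed — 'was photographing' is progressive on an accomplishment; it does not entail the completed 'photographed'.
(b) Entailed — the original entails any weakening of itself; this just drops 'during the break', 'at the stove'.
(c) Not entailed — Felix stirred the batter, not the loaf; the loaf belongs to the photographing event.
(d) Entailed — dropping 'at the stove' leaves a sub-description the original still satisfies.
(e) Entailed — the original entails any weakening of itself; this just drops 'on Tuesday'.
(f) Not entailed — 'steadily' adds information not in the original event.

(b), (d), (e)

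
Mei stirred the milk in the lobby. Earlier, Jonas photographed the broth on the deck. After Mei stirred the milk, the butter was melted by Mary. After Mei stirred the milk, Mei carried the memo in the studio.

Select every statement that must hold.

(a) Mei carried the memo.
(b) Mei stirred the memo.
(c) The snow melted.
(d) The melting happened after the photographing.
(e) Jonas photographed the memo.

(a), (d)

(a) Entailed — the original entails any weakening of itself; this just drops 'in the studio'.
(b) Not entailed — Mei stirred the milk, not the memo; the memo belongs to the carrying event.
(c) Not entailed — the butter is what melted, not the snow.
(d) Entailed — the narrative places the photographing before the melting.
(e) Not entailed — Jonas photographed the broth, not the memo; the memo belongs to the carrying event.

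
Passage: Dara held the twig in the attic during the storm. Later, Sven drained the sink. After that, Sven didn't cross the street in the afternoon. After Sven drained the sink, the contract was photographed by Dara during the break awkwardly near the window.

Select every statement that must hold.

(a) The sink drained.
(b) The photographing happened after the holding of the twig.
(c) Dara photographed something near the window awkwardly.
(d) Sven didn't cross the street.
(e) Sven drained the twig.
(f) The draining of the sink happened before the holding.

(a) Entailed — 'Sven drained the sink' is causative; it entails the inchoative 'the sink drained'.
(b) Entailed — the narrative places the holding before the photographing.
(c) Entailed — this follows by dropping conjuncts from the photographing event's description.
(d) Not entailed — dropping 'in the afternoon' under negation is not valid — the original leaves open that Sven crossed the street some other way.
(e) Not entailed — Sven drained the sink, not the twig; the twig belongs to the holding event.
(f) Not entailed — the narrative places the holding before the draining, not after.

(a), (b), (c)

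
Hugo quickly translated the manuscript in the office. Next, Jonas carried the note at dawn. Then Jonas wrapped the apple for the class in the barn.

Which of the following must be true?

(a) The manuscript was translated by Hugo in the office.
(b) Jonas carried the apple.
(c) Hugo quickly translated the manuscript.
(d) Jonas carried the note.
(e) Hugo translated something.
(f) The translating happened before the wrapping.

(a), (c), (d), (e), (f)

(a) Entailed — this follows by dropping conjuncts from the translating event's description.
(b) Not entailed — Jonas carried the note, not the apple; the apple belongs to the wrapping event.
(c) Entailed — every conjunct here is already in the original translating event.
(d) Entailed — this follows by dropping conjuncts from the carrying event's description.
(e) Entailed — the original entails any weakening of itself; this just drops 'quickly', 'in the office' and generalizes the patient.
(f) Entailed — the narrative places the translating before the wrapping.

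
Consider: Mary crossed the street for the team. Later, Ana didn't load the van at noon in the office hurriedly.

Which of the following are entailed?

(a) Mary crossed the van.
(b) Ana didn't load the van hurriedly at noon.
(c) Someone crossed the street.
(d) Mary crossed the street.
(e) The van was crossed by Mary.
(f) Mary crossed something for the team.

(c), (d), (f)

(a) Not entailed — Mary crossed the street, not the van; the van belongs to the loading event.
(b) Not entailed — dropping 'in the office' under negation is not valid — the original leaves open that Ana loaded the van some other way.
(c) Entailed — every conjunct here is already in the original crossing event.
(d) Entailed — dropping 'for the team' leaves a sub-description the original still satisfies.
(e) Not entailed — Mary crossed the street, not the van; the van belongs to the loading event.
(f) Entailed — the original entails any weakening of itself; this just generalizes the patient.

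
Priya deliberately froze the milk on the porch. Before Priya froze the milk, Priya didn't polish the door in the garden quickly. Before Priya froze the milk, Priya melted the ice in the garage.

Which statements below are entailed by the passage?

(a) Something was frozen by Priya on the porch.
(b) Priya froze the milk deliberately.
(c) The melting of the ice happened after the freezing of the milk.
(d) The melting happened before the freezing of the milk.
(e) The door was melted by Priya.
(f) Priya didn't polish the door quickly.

(a) Entailed — the original entails any weakening of itself; this just drops 'deliberately' and generalizes the patient.
(b) Entailed — every conjunct here is already in the original freezing event.
(c) Not entailed — the narrative places the melting before the freezing, not after.
(d) Entailed — the narrative places the melting before the freezing.
(e) Not entailed — Priya melted the ice, not the door; the door belongs to the polishing event.
(f) Not entailed — dropping 'in the garden' under negation is not valid — the original leaves open that Priya polished the door some other way.

(a), (b), (d)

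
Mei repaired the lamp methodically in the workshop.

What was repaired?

the lamp

'the lamp' marks the patient of the repairing event.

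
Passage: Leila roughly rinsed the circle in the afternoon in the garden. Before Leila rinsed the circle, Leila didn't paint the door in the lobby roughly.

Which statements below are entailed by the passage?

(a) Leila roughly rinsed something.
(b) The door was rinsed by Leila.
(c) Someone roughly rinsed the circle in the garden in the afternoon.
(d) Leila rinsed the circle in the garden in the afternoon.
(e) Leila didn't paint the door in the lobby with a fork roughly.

(a), (c), (d), (e)

(a) Entailed — the original entails any weakening of itself; this just drops 'in the afternoon', 'in the garden' and generalizes the patient.
(b) Not entailed — Leila rinsed the circle, not the door; the door belongs to the painting event.
(c) Entailed — this follows by dropping conjuncts from the rinsing event's description.
(d) Entailed — the original entails any weakening of itself; this just drops 'roughly'.
(e) Entailed — under negation, adding a further restriction is entailed: if no such painting event occurred, none occurred with a fork either.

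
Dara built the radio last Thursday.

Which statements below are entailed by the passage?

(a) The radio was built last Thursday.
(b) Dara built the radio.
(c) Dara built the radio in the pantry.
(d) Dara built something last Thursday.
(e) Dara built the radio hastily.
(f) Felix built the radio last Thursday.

(a) Entailed — generalizing the agent leaves a sub-description the original still satisfies.
(b) Entailed — the original entails any weakening of itself; this just drops 'last Thursday'.
(c) Not entailed — 'in the pantry' adds information not in the original event.
(d) Entailed — the original entails any weakening of itself; this just generalizes the patient.
(e) Not entailed — 'hastily' adds information not in the original event.
(f) Not entailed — the passage has Dara building the radio, not Felix.

(a), (b), (d)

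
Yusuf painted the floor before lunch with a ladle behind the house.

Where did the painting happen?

behind the house

'behind the house' marks the location of the painting event.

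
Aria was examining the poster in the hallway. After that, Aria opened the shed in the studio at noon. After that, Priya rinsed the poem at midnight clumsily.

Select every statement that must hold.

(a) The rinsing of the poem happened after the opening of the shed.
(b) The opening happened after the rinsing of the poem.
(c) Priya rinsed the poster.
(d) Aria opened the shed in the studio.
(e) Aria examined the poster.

(a), (d), (e)

(a) Entailed — the narrative places the opening before the rinsing.
(b) Not entailed — the narrative places the opening before the rinsing, not after.
(c) Not entailed — Priya rinsed the poem, not the poster; the poster belongs to the examining event.
(d) Entailed — every conjunct here is already in the original opening event.
(e) Entailed — 'examine' is an activity; 'was examining' entails that some examining happened, so 'examined' holds.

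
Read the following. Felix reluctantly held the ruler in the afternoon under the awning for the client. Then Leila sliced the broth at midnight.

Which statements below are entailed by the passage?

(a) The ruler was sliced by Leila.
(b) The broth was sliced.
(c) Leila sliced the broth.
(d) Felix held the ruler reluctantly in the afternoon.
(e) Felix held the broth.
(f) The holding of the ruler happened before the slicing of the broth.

(b), (c), (d), (f)

(a) Not entailed — Leila sliced the broth, not the ruler; the ruler belongs to the holding event.
(b) Entailed — every conjunct here is already in the original slicing event.
(c) Entailed — every conjunct here is already in the original slicing event.
(d) Entailed — every conjunct here is already in the original holding event.
(e) Not entailed — Felix held the ruler, not the broth; the broth belongs to the slicing event.
(f) Entailed — the narrative places the holding before the slicing.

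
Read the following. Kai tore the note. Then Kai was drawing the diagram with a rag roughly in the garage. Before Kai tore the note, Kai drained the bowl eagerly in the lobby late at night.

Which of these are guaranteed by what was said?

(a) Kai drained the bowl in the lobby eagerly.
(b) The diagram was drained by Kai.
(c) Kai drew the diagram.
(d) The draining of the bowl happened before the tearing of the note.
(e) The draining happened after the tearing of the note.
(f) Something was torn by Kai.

(a) Entailed — dropping 'late at night' leaves a sub-description the original still satisfies.
(b) Not entailed — Kai drained the bowl, not the diagram; the diagram belongs to the drawing event.
(c) Not entailed — 'was drawing' is progressive on an accomplishment; it does not entail the completed 'drew'.
(d) Entailed — the narrative places the draining before the tearing.
(e) Not entailed — the narrative places the draining before the tearing, not after.
(f) Entailed — the original entails any weakening of itself; this just generalizes the patient.

(a), (d), (f)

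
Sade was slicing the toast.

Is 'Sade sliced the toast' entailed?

no

'was slicing' is progressive; for an accomplishment like 'slice the toast', it doesn't entail completion.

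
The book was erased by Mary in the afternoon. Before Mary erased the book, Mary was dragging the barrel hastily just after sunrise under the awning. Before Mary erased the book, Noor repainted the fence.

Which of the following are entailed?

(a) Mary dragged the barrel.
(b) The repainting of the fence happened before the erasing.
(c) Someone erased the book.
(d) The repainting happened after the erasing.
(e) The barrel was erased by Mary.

(a), (b), (c)

(a) Entailed — 'drag' is an activity; 'was dragging' entails that some dragging happened, so 'dragged' holds.
(b) Entailed — the narrative places the repainting before the erasing.
(c) Entailed — the original entails any weakening of itself; this just drops 'in the afternoon' and generalizes the agent.
(d) Not entailed — the narrative places the repainting before the erasing, not after.
(e) Not entailed — Mary erased the book, not the barrel; the barrel belongs to the dragging event.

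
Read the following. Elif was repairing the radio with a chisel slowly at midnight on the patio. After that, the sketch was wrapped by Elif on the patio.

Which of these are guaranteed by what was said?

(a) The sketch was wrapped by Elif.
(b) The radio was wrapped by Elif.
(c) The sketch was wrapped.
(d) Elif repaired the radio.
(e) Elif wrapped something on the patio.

(a), (c), (e)

(a) Entailed — dropping 'on the patio' leaves a sub-description the original still satisfies.
(b) Not entailed — Elif wrapped the sketch, not the radio; the radio belongs to the repairing event.
(c) Entailed — this follows by dropping conjuncts from the wrapping event's description.
(d) Not entailed — 'was repairing' is progressive on an accomplishment; it does not entail the completed 'repaired'.
(e) Entailed — the original entails any weakening of itself; this just generalizes the patient.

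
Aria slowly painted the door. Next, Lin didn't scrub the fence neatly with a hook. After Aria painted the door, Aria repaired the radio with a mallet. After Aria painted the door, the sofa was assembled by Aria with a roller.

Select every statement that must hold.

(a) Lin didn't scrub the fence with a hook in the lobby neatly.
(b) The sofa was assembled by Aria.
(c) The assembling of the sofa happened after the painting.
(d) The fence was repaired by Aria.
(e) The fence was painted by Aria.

(a) Entailed — under negation, adding a further restriction is entailed: if no such scrubbing event occurred, none occurred in the lobby either.
(b) Entailed — dropping 'with a roller' leaves a sub-description the original still satisfies.
(c) Entailed — the narrative places the painting before the assembling.
(d) Not entailed — Aria repaired the radio, not the fence; the fence belongs to the scrubbing event.
(e) Not entailed — Aria painted the door, not the fence; the fence belongs to the scrubbing event.

(a), (b), (c)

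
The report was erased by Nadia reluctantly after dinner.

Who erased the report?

Nadia

'Nadia' marks the agent of the erasing event.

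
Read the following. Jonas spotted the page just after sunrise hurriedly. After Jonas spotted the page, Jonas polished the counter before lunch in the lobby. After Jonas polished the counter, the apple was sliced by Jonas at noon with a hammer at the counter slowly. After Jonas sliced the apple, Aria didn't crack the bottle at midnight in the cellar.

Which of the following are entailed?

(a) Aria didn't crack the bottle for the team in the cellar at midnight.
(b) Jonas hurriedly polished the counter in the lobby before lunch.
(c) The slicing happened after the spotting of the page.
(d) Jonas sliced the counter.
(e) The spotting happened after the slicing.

(a), (c)

(a) Entailed — under negation, adding a further restriction is entailed: if no such cracking event occurred, none occurred for the team either.
(b) Not entailed — 'hurriedly' adds information not in the original event.
(c) Entailed — the narrative places the spotting before the slicing.
(d) Not entailed — Jonas sliced the apple, not the counter; the counter belongs to the polishing event.
(e) Not entailed — the narrative places the spotting before the slicing, not after.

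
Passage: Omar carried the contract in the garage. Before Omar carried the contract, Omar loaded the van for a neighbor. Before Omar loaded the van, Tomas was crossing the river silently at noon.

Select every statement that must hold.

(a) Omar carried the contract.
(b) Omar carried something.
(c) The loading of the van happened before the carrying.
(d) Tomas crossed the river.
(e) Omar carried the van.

(a) Entailed — every conjunct here is already in the original carrying event.
(b) Entailed — dropping 'in the garage' and generalizing the patient leaves a sub-description the original still satisfies.
(c) Entailed — the narrative places the loading before the carrying.
(d) Not entailed — 'was crossing' is progressive on an accomplishment; it does not entail the completed 'crossed'.
(e) Not entailed — Omar carried the contract, not the van; the van belongs to the loading event.

(a), (b), (c)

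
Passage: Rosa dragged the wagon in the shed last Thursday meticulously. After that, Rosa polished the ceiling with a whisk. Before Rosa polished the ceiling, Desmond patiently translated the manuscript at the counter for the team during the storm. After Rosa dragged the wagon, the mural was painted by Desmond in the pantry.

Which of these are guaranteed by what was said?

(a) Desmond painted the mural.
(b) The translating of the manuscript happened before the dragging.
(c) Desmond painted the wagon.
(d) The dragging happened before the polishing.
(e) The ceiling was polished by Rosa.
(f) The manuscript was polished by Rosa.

(a) Entailed — the original entails any weakening of itself; this just drops 'in the pantry'.
(b) Not entailed — the narrative doesn't order the translating relative to the dragging.
(c) Not entailed — Desmond painted the mural, not the wagon; the wagon belongs to the dragging event.
(d) Entailed — the narrative places the dragging before the polishing.
(e) Entailed — every conjunct here is already in the original polishing event.
(f) Not entailed — Rosa polished the ceiling, not the manuscript; the manuscript belongs to the translating event.

(a), (d), (e)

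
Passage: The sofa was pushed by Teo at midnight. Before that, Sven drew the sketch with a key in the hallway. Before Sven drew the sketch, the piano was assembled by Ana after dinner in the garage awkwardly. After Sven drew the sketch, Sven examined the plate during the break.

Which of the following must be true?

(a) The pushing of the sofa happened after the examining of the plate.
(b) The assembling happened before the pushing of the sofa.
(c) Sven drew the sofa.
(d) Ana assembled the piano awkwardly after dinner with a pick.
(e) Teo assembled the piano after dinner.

(a) Not entailed — the narrative doesn't order the examining relative to the pushing.
(b) Entailed — the narrative places the assembling before the pushing.
(c) Not entailed — Sven drew the sketch, not the sofa; the sofa belongs to the pushing event.
(d) Not entailed — 'with a pick' adds information not in the original event.
(e) Not entailed — the passage has Ana assembling the piano, not Teo.

(b)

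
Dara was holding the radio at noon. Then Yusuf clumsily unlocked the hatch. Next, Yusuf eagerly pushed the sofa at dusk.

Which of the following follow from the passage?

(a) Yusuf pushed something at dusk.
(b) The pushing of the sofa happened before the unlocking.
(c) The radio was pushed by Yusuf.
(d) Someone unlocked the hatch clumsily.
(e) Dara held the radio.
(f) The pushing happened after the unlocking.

(a), (d), (e), (f)

(a) Entailed — every conjunct here is already in the original pushing event.
(b) Not entailed — the narrative places the unlocking before the pushing, not after.
(c) Not entailed — Yusuf pushed the sofa, not the radio; the radio belongs to the holding event.
(d) Entailed — this follows by dropping conjuncts from the unlocking event's description.
(e) Entailed — 'hold' is an activity; 'was holding' entails that some holding happened, so 'held' holds.
(f) Entailed — the narrative places the unlocking before the pushing.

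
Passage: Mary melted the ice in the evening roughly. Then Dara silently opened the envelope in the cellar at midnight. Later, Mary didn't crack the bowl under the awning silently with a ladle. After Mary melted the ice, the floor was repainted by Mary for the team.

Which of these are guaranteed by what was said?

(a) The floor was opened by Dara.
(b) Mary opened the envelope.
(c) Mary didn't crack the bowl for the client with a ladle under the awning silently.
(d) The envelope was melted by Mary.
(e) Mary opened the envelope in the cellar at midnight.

(c)

(a) Not entailed — Dara opened the envelope, not the floor; the floor belongs to the repainting event.
(b) Not entailed — the passage has Dara opening the envelope, not Mary.
(c) Entailed — under negation, adding a further restriction is entailed: if no such cracking event occurred, none occurred for the client either.
(d) Not entailed — Mary melted the ice, not the envelope; the envelope belongs to the opening event.
(e) Not entailed — the passage has Dara opening the envelope, not Mary.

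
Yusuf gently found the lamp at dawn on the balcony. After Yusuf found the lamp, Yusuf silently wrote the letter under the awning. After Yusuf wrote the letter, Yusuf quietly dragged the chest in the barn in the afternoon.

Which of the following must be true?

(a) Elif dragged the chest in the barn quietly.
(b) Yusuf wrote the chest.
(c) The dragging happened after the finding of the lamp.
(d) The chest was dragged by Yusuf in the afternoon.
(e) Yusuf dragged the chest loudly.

(a) Not entailed — the passage has Yusuf dragging the chest, not Elif.
(b) Not entailed — Yusuf wrote the letter, not the chest; the chest belongs to the dragging event.
(c) Entailed — the narrative places the finding before the dragging.
(d) Entailed — the original entails any weakening of itself; this just drops 'in the barn', 'quietly'.
(e) Not entailed — 'loudly' adds a manner not in (and inconsistent with) the original.

(c), (d)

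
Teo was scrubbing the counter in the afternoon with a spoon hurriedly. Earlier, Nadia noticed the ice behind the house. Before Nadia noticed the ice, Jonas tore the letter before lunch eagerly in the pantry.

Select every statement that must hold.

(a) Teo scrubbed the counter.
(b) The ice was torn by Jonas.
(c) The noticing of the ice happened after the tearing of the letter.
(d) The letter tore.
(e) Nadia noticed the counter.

(a) Entailed — 'scrub' is an activity; 'was scrubbing' entails that some scrubbing happened, so 'scrubbed' holds.
(b) Not entailed — Jonas tore the letter, not the ice; the ice belongs to the noticing event.
(c) Entailed — the narrative places the tearing before the noticing.
(d) Entailed — 'Jonas tore the letter' is causative; it entails the inchoative 'the letter tore'.
(e) Not entailed — Nadia noticed the ice, not the counter; the counter belongs to the scrubbing event.

(a), (c), (d)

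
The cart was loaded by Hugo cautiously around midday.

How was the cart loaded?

'cautiously' marks the manner of the loading event.

cautiously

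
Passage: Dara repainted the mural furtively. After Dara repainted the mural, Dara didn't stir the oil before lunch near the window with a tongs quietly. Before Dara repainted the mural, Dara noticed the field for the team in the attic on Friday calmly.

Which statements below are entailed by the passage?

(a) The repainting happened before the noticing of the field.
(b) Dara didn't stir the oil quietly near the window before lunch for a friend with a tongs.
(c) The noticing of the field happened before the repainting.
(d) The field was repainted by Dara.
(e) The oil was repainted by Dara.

(a) Not entailed — the narrative places the noticing before the repainting, not after.
(b) Entailed — under negation, adding a further restriction is entailed: if no such stirring event occurred, none occurred for a friend either.
(c) Entailed — the narrative places the noticing before the repainting.
(d) Not entailed — Dara repainted the mural, not the field; the field belongs to the noticing event.
(e) Not entailed — Dara repainted the mural, not the oil; the oil belongs to the stirring event.

(b), (c)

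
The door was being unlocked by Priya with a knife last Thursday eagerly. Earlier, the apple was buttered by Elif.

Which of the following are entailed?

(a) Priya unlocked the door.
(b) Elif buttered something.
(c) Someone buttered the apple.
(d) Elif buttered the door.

(a) Not entailed — 'was unlocking' is progressive on an accomplishment; it does not entail the completed 'unlocked'.
(b) Entailed — generalizing the patient leaves a sub-description the original still satisfies.
(c) Entailed — every conjunct here is already in the original buttering event.
(d) Not entailed — Elif buttered the apple, not the door; the door belongs to the unlocking event.

(b), (c)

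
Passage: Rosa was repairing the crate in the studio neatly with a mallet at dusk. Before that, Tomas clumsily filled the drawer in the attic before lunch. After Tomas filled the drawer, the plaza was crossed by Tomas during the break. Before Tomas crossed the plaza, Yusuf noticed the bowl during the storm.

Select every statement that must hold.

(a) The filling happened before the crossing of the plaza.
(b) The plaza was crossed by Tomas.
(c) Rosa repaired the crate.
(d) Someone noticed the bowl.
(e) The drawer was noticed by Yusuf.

(a), (b), (d)

(a) Entailed — the narrative places the filling before the crossing.
(b) Entailed — dropping 'during the break' leaves a sub-description the original still satisfies.
(c) Not entailed — 'was repairing' is progressive on an accomplishment; it does not entail the completed 'repaired'.
(d) Entailed — this follows by dropping conjuncts from the noticing event's description.
(e) Not entailed — Yusuf noticed the bowl, not the drawer; the drawer belongs to the filling event.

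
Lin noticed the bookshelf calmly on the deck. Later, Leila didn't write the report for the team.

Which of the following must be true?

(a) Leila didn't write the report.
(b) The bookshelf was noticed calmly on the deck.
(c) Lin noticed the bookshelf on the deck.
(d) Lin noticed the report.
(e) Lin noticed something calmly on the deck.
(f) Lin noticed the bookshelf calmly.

(b), (c), (e), (f)

(a) Not entailed — dropping 'for the team' under negation is not valid — the original leaves open that Leila wrote the report some other way.
(b) Entailed — the original entails any weakening of itself; this just generalizes the agent.
(c) Entailed — this follows by dropping conjuncts from the noticing event's description.
(d) Not entailed — Lin noticed the bookshelf, not the report; the report belongs to the writing event.
(e) Entailed — generalizing the patient leaves a sub-description the original still satisfies.
(f) Entailed — the original entails any weakening of itself; this just drops 'on the deck'.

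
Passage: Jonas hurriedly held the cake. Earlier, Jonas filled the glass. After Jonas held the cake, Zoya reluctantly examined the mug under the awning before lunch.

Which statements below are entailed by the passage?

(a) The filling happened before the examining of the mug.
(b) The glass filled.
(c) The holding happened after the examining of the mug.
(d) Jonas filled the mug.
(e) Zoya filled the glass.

(a), (b)

(a) Entailed — the narrative places the filling before the examining.
(b) Entailed — 'Jonas filled the glass' is causative; it entails the inchoative 'the glass filled'.
(c) Not entailed — the narrative places the holding before the examining, not after.
(d) Not entailed — Jonas filled the glass, not the mug; the mug belongs to the examining event.
(e) Not entailed — the passage has Jonas filling the glass, not Zoya.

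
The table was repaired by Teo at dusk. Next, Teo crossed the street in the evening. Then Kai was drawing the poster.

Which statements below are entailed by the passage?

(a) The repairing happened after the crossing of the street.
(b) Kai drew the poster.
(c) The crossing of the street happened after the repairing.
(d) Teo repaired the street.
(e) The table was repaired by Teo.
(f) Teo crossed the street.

(a) Not entailed — the narrative places the repairing before the crossing, not after.
(b) Not entailed — 'was drawing' is progressive on an accomplishment; it does not entail the completed 'drew'.
(c) Entailed — the narrative places the repairing before the crossing.
(d) Not entailed — Teo repaired the table, not the street; the street belongs to the crossing event.
(e) Entailed — dropping 'at dusk' leaves a sub-description the original still satisfies.
(f) Entailed — this follows by dropping conjuncts from the crossing event's description.

(c), (e), (f)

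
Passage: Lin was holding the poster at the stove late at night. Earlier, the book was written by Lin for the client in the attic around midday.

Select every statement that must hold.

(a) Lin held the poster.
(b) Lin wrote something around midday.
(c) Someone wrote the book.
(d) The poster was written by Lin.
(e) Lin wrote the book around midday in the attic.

(a) Entailed — 'hold' is an activity; 'was holding' entails that some holding happened, so 'held' holds.
(b) Entailed — the original entails any weakening of itself; this just drops 'in the attic', 'for the client' and generalizes the patient.
(c) Entailed — dropping 'around midday', 'in the attic', 'for the client' and generalizing the agent leaves a sub-description the original still satisfies.
(d) Not entailed — Lin wrote the book, not the poster; the poster belongs to the holding event.
(e) Entailed — the original entails any weakening of itself; this just drops 'for the client'.

(a), (b), (c), (e)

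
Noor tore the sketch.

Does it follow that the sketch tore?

yes

'Noor tore the sketch' is the causative; it entails the inchoative 'the sketch tore'.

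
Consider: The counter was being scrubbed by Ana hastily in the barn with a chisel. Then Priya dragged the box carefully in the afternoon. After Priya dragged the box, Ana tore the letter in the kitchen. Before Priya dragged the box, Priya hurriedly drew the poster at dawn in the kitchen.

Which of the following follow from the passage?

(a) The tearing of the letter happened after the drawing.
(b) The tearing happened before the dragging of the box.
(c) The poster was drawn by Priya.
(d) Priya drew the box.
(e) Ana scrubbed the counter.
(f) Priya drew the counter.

(a) Entailed — the narrative places the drawing before the tearing.
(b) Not entailed — the narrative places the dragging before the tearing, not after.
(c) Entailed — this follows by dropping conjuncts from the drawing event's description.
(d) Not entailed — Priya drew the poster, not the box; the box belongs to the dragging event.
(e) Entailed — 'scrub' is an activity; 'was scrubbing' entails that some scrubbing happened, so 'scrubbed' holds.
(f) Not entailed — Priya drew the poster, not the counter; the counter belongs to the scrubbing event.

(a), (c), (e)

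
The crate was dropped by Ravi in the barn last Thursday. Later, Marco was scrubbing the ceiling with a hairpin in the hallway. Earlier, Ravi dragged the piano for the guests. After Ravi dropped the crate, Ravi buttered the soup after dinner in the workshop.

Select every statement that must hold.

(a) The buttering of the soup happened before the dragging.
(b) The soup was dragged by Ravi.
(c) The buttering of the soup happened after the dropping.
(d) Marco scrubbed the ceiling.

(a) Not entailed — the narrative doesn't order the buttering relative to the dragging.
(b) Not entailed — Ravi dragged the piano, not the soup; the soup belongs to the buttering event.
(c) Entailed — the narrative places the dropping before the buttering.
(d) Entailed — 'scrub' is an activity; 'was scrubbing' entails that some scrubbing happened, so 'scrubbed' holds.

(c), (d)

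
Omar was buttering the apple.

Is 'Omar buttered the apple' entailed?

'was buttering' is progressive; for an accomplishment like 'butter the apple', it doesn't entail completion.

no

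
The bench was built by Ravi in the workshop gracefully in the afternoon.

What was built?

the bench

'the bench' marks the patient of the building event.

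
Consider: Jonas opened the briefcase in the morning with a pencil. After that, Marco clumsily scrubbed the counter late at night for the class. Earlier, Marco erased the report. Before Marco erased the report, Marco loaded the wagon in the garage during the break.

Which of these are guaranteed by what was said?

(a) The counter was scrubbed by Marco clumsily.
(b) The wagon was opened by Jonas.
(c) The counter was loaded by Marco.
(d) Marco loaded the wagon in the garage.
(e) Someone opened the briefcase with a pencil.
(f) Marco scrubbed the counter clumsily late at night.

(a), (d), (e), (f)

(a) Entailed — this follows by dropping conjuncts from the scrubbing event's description.
(b) Not entailed — Jonas opened the briefcase, not the wagon; the wagon belongs to the loading event.
(c) Not entailed — Marco loaded the wagon, not the counter; the counter belongs to the scrubbing event.
(d) Entailed — this follows by dropping conjuncts from the loading event's description.
(e) Entailed — dropping 'in the morning' and generalizing the agent leaves a sub-description the original still satisfies.
(f) Entailed — this follows by dropping conjuncts from the scrubbing event's description.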